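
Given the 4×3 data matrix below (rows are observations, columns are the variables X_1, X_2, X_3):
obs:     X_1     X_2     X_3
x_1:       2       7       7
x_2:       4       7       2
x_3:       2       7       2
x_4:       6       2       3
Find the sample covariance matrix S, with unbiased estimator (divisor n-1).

Step 1 — column means:
  mean(X_1) = (2 + 4 + 2 + 6) / 4 = 14/4 = 3.5
  mean(X_2) = (7 + 7 + 7 + 2) / 4 = 23/4 = 5.75
  mean(X_3) = (7 + 2 + 2 + 3) / 4 = 14/4 = 3.5

Step 2 — sample covariance S[i,j] = (1/(n-1)) · Σ_k (x_{k,i} - mean_i) · (x_{k,j} - mean_j), with n-1 = 3.
  S[X_1,X_1] = ((-1.5)·(-1.5) + (0.5)·(0.5) + (-1.5)·(-1.5) + (2.5)·(2.5)) / 3 = 11/3 = 3.6667
  S[X_1,X_2] = ((-1.5)·(1.25) + (0.5)·(1.25) + (-1.5)·(1.25) + (2.5)·(-3.75)) / 3 = -12.5/3 = -4.1667
  S[X_1,X_3] = ((-1.5)·(3.5) + (0.5)·(-1.5) + (-1.5)·(-1.5) + (2.5)·(-0.5)) / 3 = -5/3 = -1.6667
  S[X_2,X_2] = ((1.25)·(1.25) + (1.25)·(1.25) + (1.25)·(1.25) + (-3.75)·(-3.75)) / 3 = 18.75/3 = 6.25
  S[X_2,X_3] = ((1.25)·(3.5) + (1.25)·(-1.5) + (1.25)·(-1.5) + (-3.75)·(-0.5)) / 3 = 2.5/3 = 0.8333
  S[X_3,X_3] = ((3.5)·(3.5) + (-1.5)·(-1.5) + (-1.5)·(-1.5) + (-0.5)·(-0.5)) / 3 = 17/3 = 5.6667

S is symmetric (S[j,i] = S[i,j]). Assembling:

S = [[3.6667, -4.1667, -1.6667],
 [-4.1667, 6.25, 0.8333],
 [-1.6667, 0.8333, 5.6667]]


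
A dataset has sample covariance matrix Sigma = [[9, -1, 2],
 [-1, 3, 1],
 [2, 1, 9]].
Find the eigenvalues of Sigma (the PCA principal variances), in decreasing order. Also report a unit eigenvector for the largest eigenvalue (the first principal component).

Step 1 — characteristic polynomial p(λ) = det(λI - Sigma) = λ³ - tr·λ² + c_1·λ - det, where tr = trace, c_1 = sum of the principal 2×2 minors, det = det(Sigma):
  tr = 9 + 3 + 9 = 21,
  c_1 = (9·3 - (-1)²) + (9·9 - (2)²) + (3·9 - (1)²) = 26 + 77 + 26 = 129,
  det = 9·(3·9 - (1)²) - (-1)·((-1)·9 - (1)·(2)) + (2)·((-1)·(1) - 3·(2)) = 9·(26) - (-1)·(-11) + (2)·(-7) = 209.
  So p(λ) = λ³ - 21λ² + 129λ - 209.
Step 2 — look for an integer root (rational root theorem: any rational root is an integer divisor of 209). Testing λ = 11:
  p(11) = 1331 - 2541 + 1419 - 209 = 0  ✓
  Dividing out (λ - 11): p(λ) = (λ - 11)(λ² - 10λ + 19).
Step 3 — remaining eigenvalues from the quadratic λ² - 10λ + 19 = 0:
  Δ = 10² - 4·19 = 100 - 76 = 24,  λ = (10 ± √24)/2 = (10 ± 4.899)/2 ≈ 7.4495 or 2.5505.
  Sorted: λ_1 = 11,  λ_2 = 7.4495,  λ_3 = 2.5505  (check: sum = 21 = tr ✓).

Step 4 — unit eigenvector for λ_1 = 11: v spans the null space of (Sigma - λ_1 I), whose rows are
  r_1 = (-2, -1, 2),  r_2 = (-1, -8, 1),  r_3 = (2, 1, -2).
  v is orthogonal to every row, so take v ∝ r_1 × r_2 = ((-1)·(1) - (2)·(-8), (2)·(-1) - (-2)·(1), (-2)·(-8) - (-1)·(-1)) = (15, 0, 15).
  Rescale (divide by 15): u = (1, 0, 1).
  ||u|| = √((1)² + (0)² + (1)²) = √(2) ≈ 1.4142,  v_1 = u/||u|| ≈ (0.7071, 0, 0.7071) (||v_1|| = 1).

λ_1 = 11,  λ_2 = 7.4495,  λ_3 = 2.5505;  v_1 ≈ (0.7071, 0, 0.7071)


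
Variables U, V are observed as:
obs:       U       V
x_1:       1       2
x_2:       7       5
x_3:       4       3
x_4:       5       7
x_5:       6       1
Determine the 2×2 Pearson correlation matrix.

Step 1 — column means:
  mean(U) = (1 + 7 + 4 + 5 + 6) / 5 = 23/5 = 4.6
  mean(V) = (2 + 5 + 3 + 7 + 1) / 5 = 18/5 = 3.6

Step 2 — sample variances and covariances s[i,j] = (1/(n-1)) · Σ_k (x_{k,i} - mean_i) · (x_{k,j} - mean_j), with n-1 = 4:
  s[U,U] = ((-3.6)·(-3.6) + (2.4)·(2.4) + (-0.6)·(-0.6) + (0.4)·(0.4) + (1.4)·(1.4)) / 4 = 21.2/4 = 5.3
  s[U,V] = ((-3.6)·(-1.6) + (2.4)·(1.4) + (-0.6)·(-0.6) + (0.4)·(3.4) + (1.4)·(-2.6)) / 4 = 7.2/4 = 1.8
  s[V,V] = ((-1.6)·(-1.6) + (1.4)·(1.4) + (-0.6)·(-0.6) + (3.4)·(3.4) + (-2.6)·(-2.6)) / 4 = 23.2/4 = 5.8
  Sample standard deviations s_i = √(s[i,i]):
  s(U) = √(5.3) = 2.3022
  s(V) = √(5.8) = 2.4083

Step 3 — r_{ij} = s_{ij} / (s_i · s_j):
  r[U,U] = 1 (diagonal).
  r[U,V] = 1.8 / (2.3022 · 2.4083) = 1.8 / 5.5444 = 0.3247
  r[V,V] = 1 (diagonal).

R is symmetric with unit diagonal. Assembling:

R = [[1, 0.3247],
 [0.3247, 1]]


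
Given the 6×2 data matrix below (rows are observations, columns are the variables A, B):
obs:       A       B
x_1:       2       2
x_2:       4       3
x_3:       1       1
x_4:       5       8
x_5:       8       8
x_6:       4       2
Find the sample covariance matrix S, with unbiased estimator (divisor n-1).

Step 1 — column means:
  mean(A) = (2 + 4 + 1 + 5 + 8 + 4) / 6 = 24/6 = 4
  mean(B) = (2 + 3 + 1 + 8 + 8 + 2) / 6 = 24/6 = 4

Step 2 — sample covariance S[i,j] = (1/(n-1)) · Σ_k (x_{k,i} - mean_i) · (x_{k,j} - mean_j), with n-1 = 5.
  S[A,A] = ((-2)·(-2) + (0)·(0) + (-3)·(-3) + (1)·(1) + (4)·(4) + (0)·(0)) / 5 = 30/5 = 6
  S[A,B] = ((-2)·(-2) + (0)·(-1) + (-3)·(-3) + (1)·(4) + (4)·(4) + (0)·(-2)) / 5 = 33/5 = 6.6
  S[B,B] = ((-2)·(-2) + (-1)·(-1) + (-3)·(-3) + (4)·(4) + (4)·(4) + (-2)·(-2)) / 5 = 50/5 = 10

S is symmetric (S[j,i] = S[i,j]). Assembling:

S = [[6, 6.6],
 [6.6, 10]]


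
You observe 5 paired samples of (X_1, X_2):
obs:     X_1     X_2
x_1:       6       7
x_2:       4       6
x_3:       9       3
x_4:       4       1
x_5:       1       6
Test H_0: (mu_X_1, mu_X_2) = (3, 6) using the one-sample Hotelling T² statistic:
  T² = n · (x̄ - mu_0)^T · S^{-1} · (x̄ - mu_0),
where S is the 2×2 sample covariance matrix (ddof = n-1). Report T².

Step 1 — sample mean vector:
  mean(X_1) = (6 + 4 + 9 + 4 + 1) / 5 = 24/5 = 4.8
  mean(X_2) = (7 + 6 + 3 + 1 + 6) / 5 = 23/5 = 4.6
  x̄ = (4.8, 4.6),  deviation x̄ - mu_0 = (4.8, 4.6) - (3, 6) = (1.8, -1.4).

Step 2 — sample covariance matrix, S[i,j] = (1/(n-1)) · Σ_k (x_{k,i} - mean_i) · (x_{k,j} - mean_j), divisor n-1 = 4:
  S[X_1,X_1] = ((1.2)·(1.2) + (-0.8)·(-0.8) + (4.2)·(4.2) + (-0.8)·(-0.8) + (-3.8)·(-3.8)) / 4 = 34.8/4 = 8.7
  S[X_1,X_2] = ((1.2)·(2.4) + (-0.8)·(1.4) + (4.2)·(-1.6) + (-0.8)·(-3.6) + (-3.8)·(1.4)) / 4 = -7.4/4 = -1.85
  S[X_2,X_2] = ((2.4)·(2.4) + (1.4)·(1.4) + (-1.6)·(-1.6) + (-3.6)·(-3.6) + (1.4)·(1.4)) / 4 = 25.2/4 = 6.3
  S = [[8.7, -1.85],
 [-1.85, 6.3]].

Step 3 — invert S. det(S) = 8.7·6.3 - (-1.85)² = 51.3875.
  S^{-1} = (1/det) · [[d, -b], [-b, a]] = [[0.1226, 0.036],
 [0.036, 0.1693]].

Step 4 — quadratic form (x̄ - mu_0)^T · S^{-1} · (x̄ - mu_0):
  S^{-1} · (x̄ - mu_0) = (0.1703, -0.1722),
  (x̄ - mu_0)^T · [...] = (1.8)·(0.1703) + (-1.4)·(-0.1722) = 0.5476.

Step 5 — scale by n: T² = 5 · 0.5476 = 2.738.

T² ≈ 2.738


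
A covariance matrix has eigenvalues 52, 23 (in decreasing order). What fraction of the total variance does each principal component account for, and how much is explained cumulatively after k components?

Step 1 — total variance = trace(Sigma) = Σ λ_i = 52 + 23 = 75.

Step 2 — fraction explained by component i = λ_i / Σ λ:
  PC1: 52/75 = 0.6933
  PC2: 23/75 = 0.3067

Step 3 — cumulative fraction after k components = (λ_1 + ... + λ_k) / Σ λ:
  k = 1: 52/75 = 0.6933
  k = 2: (52 + 23)/75 = 75/75 = 1

Summary (fraction, with percent):

explained: PC1 0.6933 (69.33%), PC2 0.3067 (30.67%);  cumulative: 0.6933, 1


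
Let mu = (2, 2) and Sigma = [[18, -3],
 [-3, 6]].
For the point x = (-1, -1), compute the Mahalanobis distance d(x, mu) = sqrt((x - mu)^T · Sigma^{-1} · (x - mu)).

Step 1 — centre the observation: (x - mu) = (-3, -3).

Step 2 — invert Sigma. det(Sigma) = 18·6 - (-3)² = 99.
  Sigma^{-1} = (1/det) · [[d, -b], [-b, a]] = [[0.0606, 0.0303],
 [0.0303, 0.1818]].

Step 3 — form the quadratic (x - mu)^T · Sigma^{-1} · (x - mu):
  Sigma^{-1} · (x - mu) = (-0.2727, -0.6364).
  (x - mu)^T · [Sigma^{-1} · (x - mu)] = (-3)·(-0.2727) + (-3)·(-0.6364) = 2.7273.

Step 4 — take square root: d = √(2.7273) ≈ 1.6514.

d(x, mu) = √(2.7273) ≈ 1.6514


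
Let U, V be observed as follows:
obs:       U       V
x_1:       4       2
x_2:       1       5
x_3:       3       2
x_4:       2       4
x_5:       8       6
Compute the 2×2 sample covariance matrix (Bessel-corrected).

Step 1 — column means:
  mean(U) = (4 + 1 + 3 + 2 + 8) / 5 = 18/5 = 3.6
  mean(V) = (2 + 5 + 2 + 4 + 6) / 5 = 19/5 = 3.8

Step 2 — sample covariance S[i,j] = (1/(n-1)) · Σ_k (x_{k,i} - mean_i) · (x_{k,j} - mean_j), with n-1 = 4.
  S[U,U] = ((0.4)·(0.4) + (-2.6)·(-2.6) + (-0.6)·(-0.6) + (-1.6)·(-1.6) + (4.4)·(4.4)) / 4 = 29.2/4 = 7.3
  S[U,V] = ((0.4)·(-1.8) + (-2.6)·(1.2) + (-0.6)·(-1.8) + (-1.6)·(0.2) + (4.4)·(2.2)) / 4 = 6.6/4 = 1.65
  S[V,V] = ((-1.8)·(-1.8) + (1.2)·(1.2) + (-1.8)·(-1.8) + (0.2)·(0.2) + (2.2)·(2.2)) / 4 = 12.8/4 = 3.2

S is symmetric (S[j,i] = S[i,j]). Assembling:

S = [[7.3, 1.65],
 [1.65, 3.2]]


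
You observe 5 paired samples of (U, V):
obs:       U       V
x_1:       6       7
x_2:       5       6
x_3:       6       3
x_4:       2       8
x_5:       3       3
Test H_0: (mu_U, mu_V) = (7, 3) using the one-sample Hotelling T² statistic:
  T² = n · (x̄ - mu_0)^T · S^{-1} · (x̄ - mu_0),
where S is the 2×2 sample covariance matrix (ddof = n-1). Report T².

Step 1 — sample mean vector:
  mean(U) = (6 + 5 + 6 + 2 + 3) / 5 = 22/5 = 4.4
  mean(V) = (7 + 6 + 3 + 8 + 3) / 5 = 27/5 = 5.4
  x̄ = (4.4, 5.4),  deviation x̄ - mu_0 = (4.4, 5.4) - (7, 3) = (-2.6, 2.4).

Step 2 — sample covariance matrix, S[i,j] = (1/(n-1)) · Σ_k (x_{k,i} - mean_i) · (x_{k,j} - mean_j), divisor n-1 = 4:
  S[U,U] = ((1.6)·(1.6) + (0.6)·(0.6) + (1.6)·(1.6) + (-2.4)·(-2.4) + (-1.4)·(-1.4)) / 4 = 13.2/4 = 3.3
  S[U,V] = ((1.6)·(1.6) + (0.6)·(0.6) + (1.6)·(-2.4) + (-2.4)·(2.6) + (-1.4)·(-2.4)) / 4 = -3.8/4 = -0.95
  S[V,V] = ((1.6)·(1.6) + (0.6)·(0.6) + (-2.4)·(-2.4) + (2.6)·(2.6) + (-2.4)·(-2.4)) / 4 = 21.2/4 = 5.3
  S = [[3.3, -0.95],
 [-0.95, 5.3]].

Step 3 — invert S. det(S) = 3.3·5.3 - (-0.95)² = 16.5875.
  S^{-1} = (1/det) · [[d, -b], [-b, a]] = [[0.3195, 0.0573],
 [0.0573, 0.1989]].

Step 4 — quadratic form (x̄ - mu_0)^T · S^{-1} · (x̄ - mu_0):
  S^{-1} · (x̄ - mu_0) = (-0.6933, 0.3286),
  (x̄ - mu_0)^T · [...] = (-2.6)·(-0.6933) + (2.4)·(0.3286) = 2.5911.

Step 5 — scale by n: T² = 5 · 2.5911 = 12.9555.

T² ≈ 12.9555


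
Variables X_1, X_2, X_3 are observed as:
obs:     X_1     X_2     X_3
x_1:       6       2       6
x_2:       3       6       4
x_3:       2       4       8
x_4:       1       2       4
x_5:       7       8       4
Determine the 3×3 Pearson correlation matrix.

Step 1 — column means:
  mean(X_1) = (6 + 3 + 2 + 1 + 7) / 5 = 19/5 = 3.8
  mean(X_2) = (2 + 6 + 4 + 2 + 8) / 5 = 22/5 = 4.4
  mean(X_3) = (6 + 4 + 8 + 4 + 4) / 5 = 26/5 = 5.2

Step 2 — sample variances and covariances s[i,j] = (1/(n-1)) · Σ_k (x_{k,i} - mean_i) · (x_{k,j} - mean_j), with n-1 = 4:
  s[X_1,X_1] = ((2.2)·(2.2) + (-0.8)·(-0.8) + (-1.8)·(-1.8) + (-2.8)·(-2.8) + (3.2)·(3.2)) / 4 = 26.8/4 = 6.7
  s[X_1,X_2] = ((2.2)·(-2.4) + (-0.8)·(1.6) + (-1.8)·(-0.4) + (-2.8)·(-2.4) + (3.2)·(3.6)) / 4 = 12.4/4 = 3.1
  s[X_1,X_3] = ((2.2)·(0.8) + (-0.8)·(-1.2) + (-1.8)·(2.8) + (-2.8)·(-1.2) + (3.2)·(-1.2)) / 4 = -2.8/4 = -0.7
  s[X_2,X_2] = ((-2.4)·(-2.4) + (1.6)·(1.6) + (-0.4)·(-0.4) + (-2.4)·(-2.4) + (3.6)·(3.6)) / 4 = 27.2/4 = 6.8
  s[X_2,X_3] = ((-2.4)·(0.8) + (1.6)·(-1.2) + (-0.4)·(2.8) + (-2.4)·(-1.2) + (3.6)·(-1.2)) / 4 = -6.4/4 = -1.6
  s[X_3,X_3] = ((0.8)·(0.8) + (-1.2)·(-1.2) + (2.8)·(2.8) + (-1.2)·(-1.2) + (-1.2)·(-1.2)) / 4 = 12.8/4 = 3.2
  Sample standard deviations s_i = √(s[i,i]):
  s(X_1) = √(6.7) = 2.5884
  s(X_2) = √(6.8) = 2.6077
  s(X_3) = √(3.2) = 1.7889

Step 3 — r_{ij} = s_{ij} / (s_i · s_j):
  r[X_1,X_1] = 1 (diagonal).
  r[X_1,X_2] = 3.1 / (2.5884 · 2.6077) = 3.1 / 6.7498 = 0.4593
  r[X_1,X_3] = -0.7 / (2.5884 · 1.7889) = -0.7 / 4.6303 = -0.1512
  r[X_2,X_2] = 1 (diagonal).
  r[X_2,X_3] = -1.6 / (2.6077 · 1.7889) = -1.6 / 4.6648 = -0.343
  r[X_3,X_3] = 1 (diagonal).

R is symmetric with unit diagonal. Assembling:

R = [[1, 0.4593, -0.1512],
 [0.4593, 1, -0.343],
 [-0.1512, -0.343, 1]]


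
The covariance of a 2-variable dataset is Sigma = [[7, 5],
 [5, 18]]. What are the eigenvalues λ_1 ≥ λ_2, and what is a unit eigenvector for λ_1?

Step 1 — characteristic polynomial of 2×2 Sigma:
  det(Sigma - λI) = λ² - trace · λ + det = 0.
  trace = 7 + 18 = 25, det = 7·18 - (5)² = 101.
Step 2 — discriminant:
  Δ = trace² - 4·det = 625 - 404 = 221.
Step 3 — eigenvalues:
  λ = (trace ± √Δ)/2 = (25 ± 14.8661)/2,
  λ_1 = 19.933,  λ_2 = 5.067.

Step 4 — unit eigenvector for λ_1: solve (Sigma - λ_1 I)v = 0. First row:
  (7 - 19.933)·v_x + (5)·v_y = 0, i.e. (-12.933)·v_x + (5)·v_y = 0,
  so v ∝ (b, λ_1 - a) = (5, 12.933) = u.
  ||u|| = √((5)² + (12.933)²) = √(192.2634) ≈ 13.8659,
  v_1 = u/||u|| ≈ (0.3606, 0.9327) (||v_1|| = 1).

λ_1 = 19.933,  λ_2 = 5.067;  v_1 ≈ (0.3606, 0.9327)


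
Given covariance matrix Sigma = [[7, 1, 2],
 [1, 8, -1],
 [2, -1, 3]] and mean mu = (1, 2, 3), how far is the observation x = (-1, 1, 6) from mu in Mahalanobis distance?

Step 1 — centre the observation: (x - mu) = (-2, -1, 3).

Step 2 — invert Sigma (cofactor / det for 3×3, or solve directly):
  Sigma^{-1} = [[0.1885, -0.041, -0.1393],
 [-0.041, 0.1393, 0.0738],
 [-0.1393, 0.0738, 0.4508]].

Step 3 — form the quadratic (x - mu)^T · Sigma^{-1} · (x - mu):
  Sigma^{-1} · (x - mu) = (-0.7541, 0.1639, 1.5574).
  (x - mu)^T · [Sigma^{-1} · (x - mu)] = (-2)·(-0.7541) + (-1)·(0.1639) + (3)·(1.5574) = 6.0164.

Step 4 — take square root: d = √(6.0164) ≈ 2.4528.

d(x, mu) = √(6.0164) ≈ 2.4528


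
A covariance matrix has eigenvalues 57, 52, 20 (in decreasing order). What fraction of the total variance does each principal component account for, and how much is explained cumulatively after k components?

Step 1 — total variance = trace(Sigma) = Σ λ_i = 57 + 52 + 20 = 129.

Step 2 — fraction explained by component i = λ_i / Σ λ:
  PC1: 57/129 = 0.4419
  PC2: 52/129 = 0.4031
  PC3: 20/129 = 0.155

Step 3 — cumulative fraction after k components = (λ_1 + ... + λ_k) / Σ λ:
  k = 1: 57/129 = 0.4419
  k = 2: (57 + 52)/129 = 109/129 = 0.845
  k = 3: (57 + 52 + 20)/129 = 129/129 = 1

Summary (fraction, with percent):

explained: PC1 0.4419 (44.19%), PC2 0.4031 (40.31%), PC3 0.155 (15.5%);  cumulative: 0.4419, 0.845, 1


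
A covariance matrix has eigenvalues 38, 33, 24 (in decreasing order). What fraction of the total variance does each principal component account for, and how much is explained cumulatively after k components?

Step 1 — total variance = trace(Sigma) = Σ λ_i = 38 + 33 + 24 = 95.

Step 2 — fraction explained by component i = λ_i / Σ λ:
  PC1: 38/95 = 0.4
  PC2: 33/95 = 0.3474
  PC3: 24/95 = 0.2526

Step 3 — cumulative fraction after k components = (λ_1 + ... + λ_k) / Σ λ:
  k = 1: 38/95 = 0.4
  k = 2: (38 + 33)/95 = 71/95 = 0.7474
  k = 3: (38 + 33 + 24)/95 = 95/95 = 1

Summary (fraction, with percent):

explained: PC1 0.4 (40%), PC2 0.3474 (34.74%), PC3 0.2526 (25.26%);  cumulative: 0.4, 0.7474, 1


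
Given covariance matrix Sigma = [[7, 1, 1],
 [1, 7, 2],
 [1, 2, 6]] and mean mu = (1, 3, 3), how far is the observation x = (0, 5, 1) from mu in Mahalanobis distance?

Step 1 — centre the observation: (x - mu) = (-1, 2, -2).

Step 2 — invert Sigma (cofactor / det for 3×3, or solve directly):
  Sigma^{-1} = [[0.1479, -0.0156, -0.0195],
 [-0.0156, 0.1595, -0.0506],
 [-0.0195, -0.0506, 0.1868]].

Step 3 — form the quadratic (x - mu)^T · Sigma^{-1} · (x - mu):
  Sigma^{-1} · (x - mu) = (-0.1401, 0.4358, -0.4553).
  (x - mu)^T · [Sigma^{-1} · (x - mu)] = (-1)·(-0.1401) + (2)·(0.4358) + (-2)·(-0.4553) = 1.9222.

Step 4 — take square root: d = √(1.9222) ≈ 1.3864.

d(x, mu) = √(1.9222) ≈ 1.3864


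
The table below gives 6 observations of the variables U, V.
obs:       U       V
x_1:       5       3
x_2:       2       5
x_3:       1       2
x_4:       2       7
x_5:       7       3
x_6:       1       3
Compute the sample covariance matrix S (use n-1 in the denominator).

Step 1 — column means:
  mean(U) = (5 + 2 + 1 + 2 + 7 + 1) / 6 = 18/6 = 3
  mean(V) = (3 + 5 + 2 + 7 + 3 + 3) / 6 = 23/6 = 3.8333

Step 2 — sample covariance S[i,j] = (1/(n-1)) · Σ_k (x_{k,i} - mean_i) · (x_{k,j} - mean_j), with n-1 = 5.
  S[U,U] = ((2)·(2) + (-1)·(-1) + (-2)·(-2) + (-1)·(-1) + (4)·(4) + (-2)·(-2)) / 5 = 30/5 = 6
  S[U,V] = ((2)·(-0.8333) + (-1)·(1.1667) + (-2)·(-1.8333) + (-1)·(3.1667) + (4)·(-0.8333) + (-2)·(-0.8333)) / 5 = -4/5 = -0.8
  S[V,V] = ((-0.8333)·(-0.8333) + (1.1667)·(1.1667) + (-1.8333)·(-1.8333) + (3.1667)·(3.1667) + (-0.8333)·(-0.8333) + (-0.8333)·(-0.8333)) / 5 = 16.8333/5 = 3.3667

S is symmetric (S[j,i] = S[i,j]). Assembling:

S = [[6, -0.8],
 [-0.8, 3.3667]]


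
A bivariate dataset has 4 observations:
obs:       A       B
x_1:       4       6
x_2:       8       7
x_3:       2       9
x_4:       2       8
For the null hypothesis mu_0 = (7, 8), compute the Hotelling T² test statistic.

Step 1 — sample mean vector:
  mean(A) = (4 + 8 + 2 + 2) / 4 = 16/4 = 4
  mean(B) = (6 + 7 + 9 + 8) / 4 = 30/4 = 7.5
  x̄ = (4, 7.5),  deviation x̄ - mu_0 = (4, 7.5) - (7, 8) = (-3, -0.5).

Step 2 — sample covariance matrix, S[i,j] = (1/(n-1)) · Σ_k (x_{k,i} - mean_i) · (x_{k,j} - mean_j), divisor n-1 = 3:
  S[A,A] = ((0)·(0) + (4)·(4) + (-2)·(-2) + (-2)·(-2)) / 3 = 24/3 = 8
  S[A,B] = ((0)·(-1.5) + (4)·(-0.5) + (-2)·(1.5) + (-2)·(0.5)) / 3 = -6/3 = -2
  S[B,B] = ((-1.5)·(-1.5) + (-0.5)·(-0.5) + (1.5)·(1.5) + (0.5)·(0.5)) / 3 = 5/3 = 1.6667
  S = [[8, -2],
 [-2, 1.6667]].

Step 3 — invert S. det(S) = 8·1.6667 - (-2)² = 9.3333.
  S^{-1} = (1/det) · [[d, -b], [-b, a]] = [[0.1786, 0.2143],
 [0.2143, 0.8571]].

Step 4 — quadratic form (x̄ - mu_0)^T · S^{-1} · (x̄ - mu_0):
  S^{-1} · (x̄ - mu_0) = (-0.6429, -1.0714),
  (x̄ - mu_0)^T · [...] = (-3)·(-0.6429) + (-0.5)·(-1.0714) = 2.4643.

Step 5 — scale by n: T² = 4 · 2.4643 = 9.8571.

T² ≈ 9.8571


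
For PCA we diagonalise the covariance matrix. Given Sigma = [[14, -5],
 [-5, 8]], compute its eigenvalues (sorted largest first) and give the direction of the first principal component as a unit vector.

Step 1 — characteristic polynomial of 2×2 Sigma:
  det(Sigma - λI) = λ² - trace · λ + det = 0.
  trace = 14 + 8 = 22, det = 14·8 - (-5)² = 87.
Step 2 — discriminant:
  Δ = trace² - 4·det = 484 - 348 = 136.
Step 3 — eigenvalues:
  λ = (trace ± √Δ)/2 = (22 ± 11.6619)/2,
  λ_1 = 16.831,  λ_2 = 5.169.

Step 4 — unit eigenvector for λ_1: solve (Sigma - λ_1 I)v = 0. First row:
  (14 - 16.831)·v_x + (-5)·v_y = 0, i.e. (-2.831)·v_x + (-5)·v_y = 0,
  so v ∝ (b, λ_1 - a) = (-5, 2.831); multiply by -1 so the first entry is positive: u = (5, -2.831).
  ||u|| = √((5)² + (-2.831)²) = √(33.0143) ≈ 5.7458,
  v_1 = u/||u|| ≈ (0.8702, -0.4927) (||v_1|| = 1).

λ_1 = 16.831,  λ_2 = 5.169;  v_1 ≈ (0.8702, -0.4927)


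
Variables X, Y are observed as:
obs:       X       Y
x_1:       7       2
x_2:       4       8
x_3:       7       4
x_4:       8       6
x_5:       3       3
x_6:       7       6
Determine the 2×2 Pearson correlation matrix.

Step 1 — column means:
  mean(X) = (7 + 4 + 7 + 8 + 3 + 7) / 6 = 36/6 = 6
  mean(Y) = (2 + 8 + 4 + 6 + 3 + 6) / 6 = 29/6 = 4.8333

Step 2 — sample variances and covariances s[i,j] = (1/(n-1)) · Σ_k (x_{k,i} - mean_i) · (x_{k,j} - mean_j), with n-1 = 5:
  s[X,X] = ((1)·(1) + (-2)·(-2) + (1)·(1) + (2)·(2) + (-3)·(-3) + (1)·(1)) / 5 = 20/5 = 4
  s[X,Y] = ((1)·(-2.8333) + (-2)·(3.1667) + (1)·(-0.8333) + (2)·(1.1667) + (-3)·(-1.8333) + (1)·(1.1667)) / 5 = -1/5 = -0.2
  s[Y,Y] = ((-2.8333)·(-2.8333) + (3.1667)·(3.1667) + (-0.8333)·(-0.8333) + (1.1667)·(1.1667) + (-1.8333)·(-1.8333) + (1.1667)·(1.1667)) / 5 = 24.8333/5 = 4.9667
  Sample standard deviations s_i = √(s[i,i]):
  s(X) = √(4) = 2
  s(Y) = √(4.9667) = 2.2286

Step 3 — r_{ij} = s_{ij} / (s_i · s_j):
  r[X,X] = 1 (diagonal).
  r[X,Y] = -0.2 / (2 · 2.2286) = -0.2 / 4.4572 = -0.0449
  r[Y,Y] = 1 (diagonal).

R is symmetric with unit diagonal. Assembling:

R = [[1, -0.0449],
 [-0.0449, 1]]


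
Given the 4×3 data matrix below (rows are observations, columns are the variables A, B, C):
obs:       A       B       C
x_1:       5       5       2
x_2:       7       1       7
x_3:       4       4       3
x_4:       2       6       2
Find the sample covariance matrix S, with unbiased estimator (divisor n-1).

Step 1 — column means:
  mean(A) = (5 + 7 + 4 + 2) / 4 = 18/4 = 4.5
  mean(B) = (5 + 1 + 4 + 6) / 4 = 16/4 = 4
  mean(C) = (2 + 7 + 3 + 2) / 4 = 14/4 = 3.5

Step 2 — sample covariance S[i,j] = (1/(n-1)) · Σ_k (x_{k,i} - mean_i) · (x_{k,j} - mean_j), with n-1 = 3.
  S[A,A] = ((0.5)·(0.5) + (2.5)·(2.5) + (-0.5)·(-0.5) + (-2.5)·(-2.5)) / 3 = 13/3 = 4.3333
  S[A,B] = ((0.5)·(1) + (2.5)·(-3) + (-0.5)·(0) + (-2.5)·(2)) / 3 = -12/3 = -4
  S[A,C] = ((0.5)·(-1.5) + (2.5)·(3.5) + (-0.5)·(-0.5) + (-2.5)·(-1.5)) / 3 = 12/3 = 4
  S[B,B] = ((1)·(1) + (-3)·(-3) + (0)·(0) + (2)·(2)) / 3 = 14/3 = 4.6667
  S[B,C] = ((1)·(-1.5) + (-3)·(3.5) + (0)·(-0.5) + (2)·(-1.5)) / 3 = -15/3 = -5
  S[C,C] = ((-1.5)·(-1.5) + (3.5)·(3.5) + (-0.5)·(-0.5) + (-1.5)·(-1.5)) / 3 = 17/3 = 5.6667

S is symmetric (S[j,i] = S[i,j]). Assembling:

S = [[4.3333, -4, 4],
 [-4, 4.6667, -5],
 [4, -5, 5.6667]]


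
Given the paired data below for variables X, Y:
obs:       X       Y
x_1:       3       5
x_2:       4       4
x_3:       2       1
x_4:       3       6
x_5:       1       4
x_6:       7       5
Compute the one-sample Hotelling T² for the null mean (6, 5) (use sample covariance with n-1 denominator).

Step 1 — sample mean vector:
  mean(X) = (3 + 4 + 2 + 3 + 1 + 7) / 6 = 20/6 = 3.3333
  mean(Y) = (5 + 4 + 1 + 6 + 4 + 5) / 6 = 25/6 = 4.1667
  x̄ = (3.3333, 4.1667),  deviation x̄ - mu_0 = (3.3333, 4.1667) - (6, 5) = (-2.6667, -0.8333).

Step 2 — sample covariance matrix, S[i,j] = (1/(n-1)) · Σ_k (x_{k,i} - mean_i) · (x_{k,j} - mean_j), divisor n-1 = 5:
  S[X,X] = ((-0.3333)·(-0.3333) + (0.6667)·(0.6667) + (-1.3333)·(-1.3333) + (-0.3333)·(-0.3333) + (-2.3333)·(-2.3333) + (3.6667)·(3.6667)) / 5 = 21.3333/5 = 4.2667
  S[X,Y] = ((-0.3333)·(0.8333) + (0.6667)·(-0.1667) + (-1.3333)·(-3.1667) + (-0.3333)·(1.8333) + (-2.3333)·(-0.1667) + (3.6667)·(0.8333)) / 5 = 6.6667/5 = 1.3333
  S[Y,Y] = ((0.8333)·(0.8333) + (-0.1667)·(-0.1667) + (-3.1667)·(-3.1667) + (1.8333)·(1.8333) + (-0.1667)·(-0.1667) + (0.8333)·(0.8333)) / 5 = 14.8333/5 = 2.9667
  S = [[4.2667, 1.3333],
 [1.3333, 2.9667]].

Step 3 — invert S. det(S) = 4.2667·2.9667 - (1.3333)² = 10.88.
  S^{-1} = (1/det) · [[d, -b], [-b, a]] = [[0.2727, -0.1225],
 [-0.1225, 0.3922]].

Step 4 — quadratic form (x̄ - mu_0)^T · S^{-1} · (x̄ - mu_0):
  S^{-1} · (x̄ - mu_0) = (-0.625, 0),
  (x̄ - mu_0)^T · [...] = (-2.6667)·(-0.625) + (-0.8333)·(0) = 1.6667.

Step 5 — scale by n: T² = 6 · 1.6667 = 10.

T² ≈ 10


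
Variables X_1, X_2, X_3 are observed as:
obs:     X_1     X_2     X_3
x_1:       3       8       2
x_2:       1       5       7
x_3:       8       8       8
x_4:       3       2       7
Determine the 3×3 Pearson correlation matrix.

Step 1 — column means:
  mean(X_1) = (3 + 1 + 8 + 3) / 4 = 15/4 = 3.75
  mean(X_2) = (8 + 5 + 8 + 2) / 4 = 23/4 = 5.75
  mean(X_3) = (2 + 7 + 8 + 7) / 4 = 24/4 = 6

Step 2 — sample variances and covariances s[i,j] = (1/(n-1)) · Σ_k (x_{k,i} - mean_i) · (x_{k,j} - mean_j), with n-1 = 3:
  s[X_1,X_1] = ((-0.75)·(-0.75) + (-2.75)·(-2.75) + (4.25)·(4.25) + (-0.75)·(-0.75)) / 3 = 26.75/3 = 8.9167
  s[X_1,X_2] = ((-0.75)·(2.25) + (-2.75)·(-0.75) + (4.25)·(2.25) + (-0.75)·(-3.75)) / 3 = 12.75/3 = 4.25
  s[X_1,X_3] = ((-0.75)·(-4) + (-2.75)·(1) + (4.25)·(2) + (-0.75)·(1)) / 3 = 8/3 = 2.6667
  s[X_2,X_2] = ((2.25)·(2.25) + (-0.75)·(-0.75) + (2.25)·(2.25) + (-3.75)·(-3.75)) / 3 = 24.75/3 = 8.25
  s[X_2,X_3] = ((2.25)·(-4) + (-0.75)·(1) + (2.25)·(2) + (-3.75)·(1)) / 3 = -9/3 = -3
  s[X_3,X_3] = ((-4)·(-4) + (1)·(1) + (2)·(2) + (1)·(1)) / 3 = 22/3 = 7.3333
  Sample standard deviations s_i = √(s[i,i]):
  s(X_1) = √(8.9167) = 2.9861
  s(X_2) = √(8.25) = 2.8723
  s(X_3) = √(7.3333) = 2.708

Step 3 — r_{ij} = s_{ij} / (s_i · s_j):
  r[X_1,X_1] = 1 (diagonal).
  r[X_1,X_2] = 4.25 / (2.9861 · 2.8723) = 4.25 / 8.5769 = 0.4955
  r[X_1,X_3] = 2.6667 / (2.9861 · 2.708) = 2.6667 / 8.0863 = 0.3298
  r[X_2,X_2] = 1 (diagonal).
  r[X_2,X_3] = -3 / (2.8723 · 2.708) = -3 / 7.7782 = -0.3857
  r[X_3,X_3] = 1 (diagonal).

R is symmetric with unit diagonal. Assembling:

R = [[1, 0.4955, 0.3298],
 [0.4955, 1, -0.3857],
 [0.3298, -0.3857, 1]]


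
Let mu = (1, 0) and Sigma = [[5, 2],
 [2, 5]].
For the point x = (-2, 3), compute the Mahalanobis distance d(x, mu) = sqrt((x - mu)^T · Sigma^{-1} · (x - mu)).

Step 1 — centre the observation: (x - mu) = (-3, 3).

Step 2 — invert Sigma. det(Sigma) = 5·5 - (2)² = 21.
  Sigma^{-1} = (1/det) · [[d, -b], [-b, a]] = [[0.2381, -0.0952],
 [-0.0952, 0.2381]].

Step 3 — form the quadratic (x - mu)^T · Sigma^{-1} · (x - mu):
  Sigma^{-1} · (x - mu) = (-1, 1).
  (x - mu)^T · [Sigma^{-1} · (x - mu)] = (-3)·(-1) + (3)·(1) = 6.

Step 4 — take square root: d = √(6) ≈ 2.4495.

d(x, mu) = √(6) ≈ 2.4495


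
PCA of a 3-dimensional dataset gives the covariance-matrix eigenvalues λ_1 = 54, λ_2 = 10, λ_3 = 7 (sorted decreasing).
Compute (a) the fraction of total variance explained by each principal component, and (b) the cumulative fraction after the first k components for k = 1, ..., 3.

Step 1 — total variance = trace(Sigma) = Σ λ_i = 54 + 10 + 7 = 71.

Step 2 — fraction explained by component i = λ_i / Σ λ:
  PC1: 54/71 = 0.7606
  PC2: 10/71 = 0.1408
  PC3: 7/71 = 0.0986

Step 3 — cumulative fraction after k components = (λ_1 + ... + λ_k) / Σ λ:
  k = 1: 54/71 = 0.7606
  k = 2: (54 + 10)/71 = 64/71 = 0.9014
  k = 3: (54 + 10 + 7)/71 = 71/71 = 1

Summary (fraction, with percent):

explained: PC1 0.7606 (76.06%), PC2 0.1408 (14.08%), PC3 0.0986 (9.86%);  cumulative: 0.7606, 0.9014, 1


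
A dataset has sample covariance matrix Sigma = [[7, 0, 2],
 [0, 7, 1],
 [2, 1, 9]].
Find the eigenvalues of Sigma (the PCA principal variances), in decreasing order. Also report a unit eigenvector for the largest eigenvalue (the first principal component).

Step 1 — characteristic polynomial p(λ) = det(λI - Sigma) = λ³ - tr·λ² + c_1·λ - det, where tr = trace, c_1 = sum of the principal 2×2 minors, det = det(Sigma):
  tr = 7 + 7 + 9 = 23,
  c_1 = (7·7 - (0)²) + (7·9 - (2)²) + (7·9 - (1)²) = 49 + 59 + 62 = 170,
  det = 7·(7·9 - (1)²) - (0)·((0)·9 - (1)·(2)) + (2)·((0)·(1) - 7·(2)) = 7·(62) - (0)·(-2) + (2)·(-14) = 406.
  So p(λ) = λ³ - 23λ² + 170λ - 406.
Step 2 — look for an integer root (rational root theorem: any rational root is an integer divisor of 406). Testing λ = 7:
  p(7) = 343 - 1127 + 1190 - 406 = 0  ✓
  Dividing out (λ - 7): p(λ) = (λ - 7)(λ² - 16λ + 58).
Step 3 — remaining eigenvalues from the quadratic λ² - 16λ + 58 = 0:
  Δ = 16² - 4·58 = 256 - 232 = 24,  λ = (16 ± √24)/2 = (16 ± 4.899)/2 ≈ 10.4495 or 5.5505.
  Sorted: λ_1 = 10.4495,  λ_2 = 7,  λ_3 = 5.5505  (check: sum = 23 = tr ✓).

Step 4 — unit eigenvector for λ_1 ≈ 10.4495: v spans the null space of (Sigma - λ_1 I), whose rows are
  r_1 = (-3.4495, 0, 2),  r_2 = (0, -3.4495, 1),  r_3 = (2, 1, -1.4495).
  v is orthogonal to every row, so take v ∝ r_1 × r_2 = ((0)·(1) - (2)·(-3.4495), (2)·(0) - (-3.4495)·(1), (-3.4495)·(-3.4495) - (0)·(0)) ≈ (6.899, 3.4495, 11.899).
  Let u = (6.899, 3.4495, 11.899).
  ||u|| = √((6.899)² + (3.4495)² + (11.899)²) = √(201.0806) ≈ 14.1803,  v_1 = u/||u|| ≈ (0.4865, 0.2433, 0.8391) (||v_1|| = 1).

λ_1 = 10.4495,  λ_2 = 7,  λ_3 = 5.5505;  v_1 ≈ (0.4865, 0.2433, 0.8391)


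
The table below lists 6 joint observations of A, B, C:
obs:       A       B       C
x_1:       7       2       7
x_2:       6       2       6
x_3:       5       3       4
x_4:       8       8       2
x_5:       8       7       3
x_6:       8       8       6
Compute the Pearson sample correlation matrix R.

Step 1 — column means:
  mean(A) = (7 + 6 + 5 + 8 + 8 + 8) / 6 = 42/6 = 7
  mean(B) = (2 + 2 + 3 + 8 + 7 + 8) / 6 = 30/6 = 5
  mean(C) = (7 + 6 + 4 + 2 + 3 + 6) / 6 = 28/6 = 4.6667

Step 2 — sample variances and covariances s[i,j] = (1/(n-1)) · Σ_k (x_{k,i} - mean_i) · (x_{k,j} - mean_j), with n-1 = 5:
  s[A,A] = ((0)·(0) + (-1)·(-1) + (-2)·(-2) + (1)·(1) + (1)·(1) + (1)·(1)) / 5 = 8/5 = 1.6
  s[A,B] = ((0)·(-3) + (-1)·(-3) + (-2)·(-2) + (1)·(3) + (1)·(2) + (1)·(3)) / 5 = 15/5 = 3
  s[A,C] = ((0)·(2.3333) + (-1)·(1.3333) + (-2)·(-0.6667) + (1)·(-2.6667) + (1)·(-1.6667) + (1)·(1.3333)) / 5 = -3/5 = -0.6
  s[B,B] = ((-3)·(-3) + (-3)·(-3) + (-2)·(-2) + (3)·(3) + (2)·(2) + (3)·(3)) / 5 = 44/5 = 8.8
  s[B,C] = ((-3)·(2.3333) + (-3)·(1.3333) + (-2)·(-0.6667) + (3)·(-2.6667) + (2)·(-1.6667) + (3)·(1.3333)) / 5 = -17/5 = -3.4
  s[C,C] = ((2.3333)·(2.3333) + (1.3333)·(1.3333) + (-0.6667)·(-0.6667) + (-2.6667)·(-2.6667) + (-1.6667)·(-1.6667) + (1.3333)·(1.3333)) / 5 = 19.3333/5 = 3.8667
  Sample standard deviations s_i = √(s[i,i]):
  s(A) = √(1.6) = 1.2649
  s(B) = √(8.8) = 2.9665
  s(C) = √(3.8667) = 1.9664

Step 3 — r_{ij} = s_{ij} / (s_i · s_j):
  r[A,A] = 1 (diagonal).
  r[A,B] = 3 / (1.2649 · 2.9665) = 3 / 3.7523 = 0.7995
  r[A,C] = -0.6 / (1.2649 · 1.9664) = -0.6 / 2.4873 = -0.2412
  r[B,B] = 1 (diagonal).
  r[B,C] = -3.4 / (2.9665 · 1.9664) = -3.4 / 5.8332 = -0.5829
  r[C,C] = 1 (diagonal).

R is symmetric with unit diagonal. Assembling:

R = [[1, 0.7995, -0.2412],
 [0.7995, 1, -0.5829],
 [-0.2412, -0.5829, 1]]


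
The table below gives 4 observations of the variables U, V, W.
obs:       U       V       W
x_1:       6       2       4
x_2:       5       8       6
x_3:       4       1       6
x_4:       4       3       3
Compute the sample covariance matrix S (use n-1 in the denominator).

Step 1 — column means:
  mean(U) = (6 + 5 + 4 + 4) / 4 = 19/4 = 4.75
  mean(V) = (2 + 8 + 1 + 3) / 4 = 14/4 = 3.5
  mean(W) = (4 + 6 + 6 + 3) / 4 = 19/4 = 4.75

Step 2 — sample covariance S[i,j] = (1/(n-1)) · Σ_k (x_{k,i} - mean_i) · (x_{k,j} - mean_j), with n-1 = 3.
  S[U,U] = ((1.25)·(1.25) + (0.25)·(0.25) + (-0.75)·(-0.75) + (-0.75)·(-0.75)) / 3 = 2.75/3 = 0.9167
  S[U,V] = ((1.25)·(-1.5) + (0.25)·(4.5) + (-0.75)·(-2.5) + (-0.75)·(-0.5)) / 3 = 1.5/3 = 0.5
  S[U,W] = ((1.25)·(-0.75) + (0.25)·(1.25) + (-0.75)·(1.25) + (-0.75)·(-1.75)) / 3 = -0.25/3 = -0.0833
  S[V,V] = ((-1.5)·(-1.5) + (4.5)·(4.5) + (-2.5)·(-2.5) + (-0.5)·(-0.5)) / 3 = 29/3 = 9.6667
  S[V,W] = ((-1.5)·(-0.75) + (4.5)·(1.25) + (-2.5)·(1.25) + (-0.5)·(-1.75)) / 3 = 4.5/3 = 1.5
  S[W,W] = ((-0.75)·(-0.75) + (1.25)·(1.25) + (1.25)·(1.25) + (-1.75)·(-1.75)) / 3 = 6.75/3 = 2.25

S is symmetric (S[j,i] = S[i,j]). Assembling:

S = [[0.9167, 0.5, -0.0833],
 [0.5, 9.6667, 1.5],
 [-0.0833, 1.5, 2.25]]


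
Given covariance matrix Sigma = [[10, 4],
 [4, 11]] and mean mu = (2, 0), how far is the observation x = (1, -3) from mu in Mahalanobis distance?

Step 1 — centre the observation: (x - mu) = (-1, -3).

Step 2 — invert Sigma. det(Sigma) = 10·11 - (4)² = 94.
  Sigma^{-1} = (1/det) · [[d, -b], [-b, a]] = [[0.117, -0.0426],
 [-0.0426, 0.1064]].

Step 3 — form the quadratic (x - mu)^T · Sigma^{-1} · (x - mu):
  Sigma^{-1} · (x - mu) = (0.0106, -0.2766).
  (x - mu)^T · [Sigma^{-1} · (x - mu)] = (-1)·(0.0106) + (-3)·(-0.2766) = 0.8191.

Step 4 — take square root: d = √(0.8191) ≈ 0.9051.

d(x, mu) = √(0.8191) ≈ 0.9051


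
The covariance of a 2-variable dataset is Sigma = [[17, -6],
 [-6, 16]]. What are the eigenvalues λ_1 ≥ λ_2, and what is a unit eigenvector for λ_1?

Step 1 — characteristic polynomial of 2×2 Sigma:
  det(Sigma - λI) = λ² - trace · λ + det = 0.
  trace = 17 + 16 = 33, det = 17·16 - (-6)² = 236.
Step 2 — discriminant:
  Δ = trace² - 4·det = 1089 - 944 = 145.
Step 3 — eigenvalues:
  λ = (trace ± √Δ)/2 = (33 ± 12.0416)/2,
  λ_1 = 22.5208,  λ_2 = 10.4792.

Step 4 — unit eigenvector for λ_1: solve (Sigma - λ_1 I)v = 0. First row:
  (17 - 22.5208)·v_x + (-6)·v_y = 0, i.e. (-5.5208)·v_x + (-6)·v_y = 0,
  so v ∝ (b, λ_1 - a) = (-6, 5.5208); multiply by -1 so the first entry is positive: u = (6, -5.5208).
  ||u|| = √((6)² + (-5.5208)²) = √(66.4792) ≈ 8.1535,
  v_1 = u/||u|| ≈ (0.7359, -0.6771) (||v_1|| = 1).

λ_1 = 22.5208,  λ_2 = 10.4792;  v_1 ≈ (0.7359, -0.6771)


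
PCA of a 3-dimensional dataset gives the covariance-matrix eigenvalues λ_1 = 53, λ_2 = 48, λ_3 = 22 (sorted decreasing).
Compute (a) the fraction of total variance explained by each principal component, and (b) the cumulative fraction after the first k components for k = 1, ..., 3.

Step 1 — total variance = trace(Sigma) = Σ λ_i = 53 + 48 + 22 = 123.

Step 2 — fraction explained by component i = λ_i / Σ λ:
  PC1: 53/123 = 0.4309
  PC2: 48/123 = 0.3902
  PC3: 22/123 = 0.1789

Step 3 — cumulative fraction after k components = (λ_1 + ... + λ_k) / Σ λ:
  k = 1: 53/123 = 0.4309
  k = 2: (53 + 48)/123 = 101/123 = 0.8211
  k = 3: (53 + 48 + 22)/123 = 123/123 = 1

Summary (fraction, with percent):

explained: PC1 0.4309 (43.09%), PC2 0.3902 (39.02%), PC3 0.1789 (17.89%);  cumulative: 0.4309, 0.8211, 1


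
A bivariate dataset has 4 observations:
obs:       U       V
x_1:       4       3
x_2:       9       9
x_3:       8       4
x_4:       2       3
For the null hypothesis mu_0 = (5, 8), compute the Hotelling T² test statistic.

Step 1 — sample mean vector:
  mean(U) = (4 + 9 + 8 + 2) / 4 = 23/4 = 5.75
  mean(V) = (3 + 9 + 4 + 3) / 4 = 19/4 = 4.75
  x̄ = (5.75, 4.75),  deviation x̄ - mu_0 = (5.75, 4.75) - (5, 8) = (0.75, -3.25).

Step 2 — sample covariance matrix, S[i,j] = (1/(n-1)) · Σ_k (x_{k,i} - mean_i) · (x_{k,j} - mean_j), divisor n-1 = 3:
  S[U,U] = ((-1.75)·(-1.75) + (3.25)·(3.25) + (2.25)·(2.25) + (-3.75)·(-3.75)) / 3 = 32.75/3 = 10.9167
  S[U,V] = ((-1.75)·(-1.75) + (3.25)·(4.25) + (2.25)·(-0.75) + (-3.75)·(-1.75)) / 3 = 21.75/3 = 7.25
  S[V,V] = ((-1.75)·(-1.75) + (4.25)·(4.25) + (-0.75)·(-0.75) + (-1.75)·(-1.75)) / 3 = 24.75/3 = 8.25
  S = [[10.9167, 7.25],
 [7.25, 8.25]].

Step 3 — invert S. det(S) = 10.9167·8.25 - (7.25)² = 37.5.
  S^{-1} = (1/det) · [[d, -b], [-b, a]] = [[0.22, -0.1933],
 [-0.1933, 0.2911]].

Step 4 — quadratic form (x̄ - mu_0)^T · S^{-1} · (x̄ - mu_0):
  S^{-1} · (x̄ - mu_0) = (0.7933, -1.0911),
  (x̄ - mu_0)^T · [...] = (0.75)·(0.7933) + (-3.25)·(-1.0911) = 4.1411.

Step 5 — scale by n: T² = 4 · 4.1411 = 16.5644.

T² ≈ 16.5644


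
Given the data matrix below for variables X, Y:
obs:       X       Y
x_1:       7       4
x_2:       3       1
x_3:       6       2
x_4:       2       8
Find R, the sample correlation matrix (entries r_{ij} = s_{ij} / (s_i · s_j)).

Step 1 — column means:
  mean(X) = (7 + 3 + 6 + 2) / 4 = 18/4 = 4.5
  mean(Y) = (4 + 1 + 2 + 8) / 4 = 15/4 = 3.75

Step 2 — sample variances and covariances s[i,j] = (1/(n-1)) · Σ_k (x_{k,i} - mean_i) · (x_{k,j} - mean_j), with n-1 = 3:
  s[X,X] = ((2.5)·(2.5) + (-1.5)·(-1.5) + (1.5)·(1.5) + (-2.5)·(-2.5)) / 3 = 17/3 = 5.6667
  s[X,Y] = ((2.5)·(0.25) + (-1.5)·(-2.75) + (1.5)·(-1.75) + (-2.5)·(4.25)) / 3 = -8.5/3 = -2.8333
  s[Y,Y] = ((0.25)·(0.25) + (-2.75)·(-2.75) + (-1.75)·(-1.75) + (4.25)·(4.25)) / 3 = 28.75/3 = 9.5833
  Sample standard deviations s_i = √(s[i,i]):
  s(X) = √(5.6667) = 2.3805
  s(Y) = √(9.5833) = 3.0957

Step 3 — r_{ij} = s_{ij} / (s_i · s_j):
  r[X,X] = 1 (diagonal).
  r[X,Y] = -2.8333 / (2.3805 · 3.0957) = -2.8333 / 7.3692 = -0.3845
  r[Y,Y] = 1 (diagonal).

R is symmetric with unit diagonal. Assembling:

R = [[1, -0.3845],
 [-0.3845, 1]]


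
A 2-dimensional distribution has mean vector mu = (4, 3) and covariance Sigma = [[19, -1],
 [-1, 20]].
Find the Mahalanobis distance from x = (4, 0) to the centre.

Step 1 — centre the observation: (x - mu) = (0, -3).

Step 2 — invert Sigma. det(Sigma) = 19·20 - (-1)² = 379.
  Sigma^{-1} = (1/det) · [[d, -b], [-b, a]] = [[0.0528, 0.0026],
 [0.0026, 0.0501]].

Step 3 — form the quadratic (x - mu)^T · Sigma^{-1} · (x - mu):
  Sigma^{-1} · (x - mu) = (-0.0079, -0.1504).
  (x - mu)^T · [Sigma^{-1} · (x - mu)] = (0)·(-0.0079) + (-3)·(-0.1504) = 0.4512.

Step 4 — take square root: d = √(0.4512) ≈ 0.6717.

d(x, mu) = √(0.4512) ≈ 0.6717


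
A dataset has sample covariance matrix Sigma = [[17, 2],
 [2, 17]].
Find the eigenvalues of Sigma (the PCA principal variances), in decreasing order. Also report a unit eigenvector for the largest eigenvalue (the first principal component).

Step 1 — characteristic polynomial of 2×2 Sigma:
  det(Sigma - λI) = λ² - trace · λ + det = 0.
  trace = 17 + 17 = 34, det = 17·17 - (2)² = 285.
Step 2 — discriminant:
  Δ = trace² - 4·det = 1156 - 1140 = 16.
Step 3 — eigenvalues:
  λ = (trace ± √Δ)/2 = (34 ± 4)/2,
  λ_1 = 19,  λ_2 = 15.

Step 4 — unit eigenvector for λ_1: solve (Sigma - λ_1 I)v = 0. First row:
  (17 - 19)·v_x + (2)·v_y = 0, i.e. (-2)·v_x + (2)·v_y = 0,
  so v ∝ (b, λ_1 - a) = (2, 2) = u.
  ||u|| = √((2)² + (2)²) = √(8) ≈ 2.8284,
  v_1 = u/||u|| ≈ (0.7071, 0.7071) (||v_1|| = 1).

λ_1 = 19,  λ_2 = 15;  v_1 ≈ (0.7071, 0.7071)


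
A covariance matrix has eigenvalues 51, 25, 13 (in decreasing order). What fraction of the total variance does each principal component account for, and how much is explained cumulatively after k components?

Step 1 — total variance = trace(Sigma) = Σ λ_i = 51 + 25 + 13 = 89.

Step 2 — fraction explained by component i = λ_i / Σ λ:
  PC1: 51/89 = 0.573
  PC2: 25/89 = 0.2809
  PC3: 13/89 = 0.1461

Step 3 — cumulative fraction after k components = (λ_1 + ... + λ_k) / Σ λ:
  k = 1: 51/89 = 0.573
  k = 2: (51 + 25)/89 = 76/89 = 0.8539
  k = 3: (51 + 25 + 13)/89 = 89/89 = 1

Summary (fraction, with percent):

explained: PC1 0.573 (57.3%), PC2 0.2809 (28.09%), PC3 0.1461 (14.61%);  cumulative: 0.573, 0.8539, 1


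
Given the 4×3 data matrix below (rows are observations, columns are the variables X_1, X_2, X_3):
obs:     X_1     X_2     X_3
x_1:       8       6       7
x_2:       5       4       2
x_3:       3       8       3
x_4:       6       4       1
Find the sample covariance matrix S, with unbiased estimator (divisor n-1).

Step 1 — column means:
  mean(X_1) = (8 + 5 + 3 + 6) / 4 = 22/4 = 5.5
  mean(X_2) = (6 + 4 + 8 + 4) / 4 = 22/4 = 5.5
  mean(X_3) = (7 + 2 + 3 + 1) / 4 = 13/4 = 3.25

Step 2 — sample covariance S[i,j] = (1/(n-1)) · Σ_k (x_{k,i} - mean_i) · (x_{k,j} - mean_j), with n-1 = 3.
  S[X_1,X_1] = ((2.5)·(2.5) + (-0.5)·(-0.5) + (-2.5)·(-2.5) + (0.5)·(0.5)) / 3 = 13/3 = 4.3333
  S[X_1,X_2] = ((2.5)·(0.5) + (-0.5)·(-1.5) + (-2.5)·(2.5) + (0.5)·(-1.5)) / 3 = -5/3 = -1.6667
  S[X_1,X_3] = ((2.5)·(3.75) + (-0.5)·(-1.25) + (-2.5)·(-0.25) + (0.5)·(-2.25)) / 3 = 9.5/3 = 3.1667
  S[X_2,X_2] = ((0.5)·(0.5) + (-1.5)·(-1.5) + (2.5)·(2.5) + (-1.5)·(-1.5)) / 3 = 11/3 = 3.6667
  S[X_2,X_3] = ((0.5)·(3.75) + (-1.5)·(-1.25) + (2.5)·(-0.25) + (-1.5)·(-2.25)) / 3 = 6.5/3 = 2.1667
  S[X_3,X_3] = ((3.75)·(3.75) + (-1.25)·(-1.25) + (-0.25)·(-0.25) + (-2.25)·(-2.25)) / 3 = 20.75/3 = 6.9167

S is symmetric (S[j,i] = S[i,j]). Assembling:

S = [[4.3333, -1.6667, 3.1667],
 [-1.6667, 3.6667, 2.1667],
 [3.1667, 2.1667, 6.9167]]


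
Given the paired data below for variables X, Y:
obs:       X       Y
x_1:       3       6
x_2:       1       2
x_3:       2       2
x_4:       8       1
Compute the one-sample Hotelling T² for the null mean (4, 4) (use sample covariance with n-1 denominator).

Step 1 — sample mean vector:
  mean(X) = (3 + 1 + 2 + 8) / 4 = 14/4 = 3.5
  mean(Y) = (6 + 2 + 2 + 1) / 4 = 11/4 = 2.75
  x̄ = (3.5, 2.75),  deviation x̄ - mu_0 = (3.5, 2.75) - (4, 4) = (-0.5, -1.25).

Step 2 — sample covariance matrix, S[i,j] = (1/(n-1)) · Σ_k (x_{k,i} - mean_i) · (x_{k,j} - mean_j), divisor n-1 = 3:
  S[X,X] = ((-0.5)·(-0.5) + (-2.5)·(-2.5) + (-1.5)·(-1.5) + (4.5)·(4.5)) / 3 = 29/3 = 9.6667
  S[X,Y] = ((-0.5)·(3.25) + (-2.5)·(-0.75) + (-1.5)·(-0.75) + (4.5)·(-1.75)) / 3 = -6.5/3 = -2.1667
  S[Y,Y] = ((3.25)·(3.25) + (-0.75)·(-0.75) + (-0.75)·(-0.75) + (-1.75)·(-1.75)) / 3 = 14.75/3 = 4.9167
  S = [[9.6667, -2.1667],
 [-2.1667, 4.9167]].

Step 3 — invert S. det(S) = 9.6667·4.9167 - (-2.1667)² = 42.8333.
  S^{-1} = (1/det) · [[d, -b], [-b, a]] = [[0.1148, 0.0506],
 [0.0506, 0.2257]].

Step 4 — quadratic form (x̄ - mu_0)^T · S^{-1} · (x̄ - mu_0):
  S^{-1} · (x̄ - mu_0) = (-0.1206, -0.3074),
  (x̄ - mu_0)^T · [...] = (-0.5)·(-0.1206) + (-1.25)·(-0.3074) = 0.4446.

Step 5 — scale by n: T² = 4 · 0.4446 = 1.7782.

T² ≈ 1.7782
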